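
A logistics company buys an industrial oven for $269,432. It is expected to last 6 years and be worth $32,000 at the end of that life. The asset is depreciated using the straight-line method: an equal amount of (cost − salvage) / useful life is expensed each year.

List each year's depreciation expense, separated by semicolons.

Depreciable base = $269,432 − $32,000 = $237,432.
Annual expense = $237,432 / 6 = $39,572.
End of year 1: book value $229,860.
End of year 2: book value $190,288.
End of year 3: book value $150,716.
End of year 4: book value $111,144.
End of year 5: book value $71,572.
End of year 6: book value $32,000.

$39,572; $39,572; $39,572; $39,572; $39,572; $39,572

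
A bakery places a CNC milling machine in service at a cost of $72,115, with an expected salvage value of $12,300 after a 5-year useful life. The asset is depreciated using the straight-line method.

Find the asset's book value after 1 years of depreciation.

Depreciable base = $72,115 − $12,300 = $59,815.
Annual expense = $59,815 / 5 = $11,963.
End of year 1: book value $60,152.

$60,152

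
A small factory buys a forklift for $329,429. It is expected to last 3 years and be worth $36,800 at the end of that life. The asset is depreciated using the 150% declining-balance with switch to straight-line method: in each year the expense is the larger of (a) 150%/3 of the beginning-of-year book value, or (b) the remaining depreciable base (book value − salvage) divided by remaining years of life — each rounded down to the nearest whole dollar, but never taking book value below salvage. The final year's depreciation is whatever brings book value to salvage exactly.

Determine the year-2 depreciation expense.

$82,357

Depreciable base = $329,429 − $36,800 = $292,629.
Year 1: DB = ⌊$329,429 × 150%/3⌋ = $164,714; SL = ⌊$292,629/3⌋ = $97,543 → take DB $164,714. Book value $164,715.
Year 2: DB = ⌊$164,715 × 150%/3⌋ = $82,357; SL = ⌊$127,915/2⌋ = $63,957 → take DB $82,357. Book value $82,358.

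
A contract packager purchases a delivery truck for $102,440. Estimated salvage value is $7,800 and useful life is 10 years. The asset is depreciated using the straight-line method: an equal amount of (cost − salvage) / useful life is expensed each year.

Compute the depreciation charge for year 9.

Depreciable base = $102,440 − $7,800 = $94,640.
Annual expense = $94,640 / 10 = $9,464.

$9,464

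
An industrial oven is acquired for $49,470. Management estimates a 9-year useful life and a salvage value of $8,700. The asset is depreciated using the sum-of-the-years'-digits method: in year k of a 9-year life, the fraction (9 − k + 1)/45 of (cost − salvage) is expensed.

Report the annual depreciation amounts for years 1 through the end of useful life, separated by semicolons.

Depreciable base = $49,470 − $8,700 = $40,770.
Sum of the years' digits = 9+8+7+6+5+4+3+2+1 = 45.
Year 1: $40,770 × 9/45 = $8,154. Book value $41,316.
Year 2: $40,770 × 8/45 = $7,248. Book value $34,068.
Year 3: $40,770 × 7/45 = $6,342. Book value $27,726.
Year 4: $40,770 × 6/45 = $5,436. Book value $22,290.
Year 5: $40,770 × 5/45 = $4,530. Book value $17,760.
Year 6: $40,770 × 4/45 = $3,624. Book value $14,136.
Year 7: $40,770 × 3/45 = $2,718. Book value $11,418.
Year 8: $40,770 × 2/45 = $1,812. Book value $9,606.
Year 9: $40,770 × 1/45 = $906. Book value $8,700.

$8,154; $7,248; $6,342; $5,436; $4,530; $3,624; $2,718; $1,812; $906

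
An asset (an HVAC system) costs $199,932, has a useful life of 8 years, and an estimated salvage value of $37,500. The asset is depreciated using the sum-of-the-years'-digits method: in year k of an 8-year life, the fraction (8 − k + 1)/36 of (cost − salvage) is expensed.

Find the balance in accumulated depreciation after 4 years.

Depreciable base = $199,932 − $37,500 = $162,432.
Sum of the years' digits = 8+7+6+5+4+3+2+1 = 36.
Year 1: $162,432 × 8/36 = $36,096. Book value $163,836.
Year 2: $162,432 × 7/36 = $31,584. Book value $132,252.
Year 3: $162,432 × 6/36 = $27,072. Book value $105,180.
Year 4: $162,432 × 5/36 = $22,560. Book value $82,620.
Accumulated through year 4 = $199,932 − $82,620 = $117,312.

$117,312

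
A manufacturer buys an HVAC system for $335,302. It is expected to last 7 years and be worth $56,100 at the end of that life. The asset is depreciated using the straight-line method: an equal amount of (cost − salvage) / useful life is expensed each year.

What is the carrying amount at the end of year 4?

Depreciable base = $335,302 − $56,100 = $279,202.
Annual expense = $279,202 / 7 = $39,886.
End of year 1: book value $295,416.
End of year 2: book value $255,530.
End of year 3: book value $215,644.
End of year 4: book value $175,758.

$175,758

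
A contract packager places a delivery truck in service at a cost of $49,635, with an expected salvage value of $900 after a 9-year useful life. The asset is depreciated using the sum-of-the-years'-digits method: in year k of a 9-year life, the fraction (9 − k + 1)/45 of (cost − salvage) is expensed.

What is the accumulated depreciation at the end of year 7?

Depreciable base = $49,635 − $900 = $48,735.
Sum of the years' digits = 9+8+7+6+5+4+3+2+1 = 45.
Year 1: $48,735 × 9/45 = $9,747. Book value $39,888.
Year 2: $48,735 × 8/45 = $8,664. Book value $31,224.
Year 3: $48,735 × 7/45 = $7,581. Book value $23,643.
Year 4: $48,735 × 6/45 = $6,498. Book value $17,145.
Year 5: $48,735 × 5/45 = $5,415. Book value $11,730.
Year 6: $48,735 × 4/45 = $4,332. Book value $7,398.
Year 7: $48,735 × 3/45 = $3,249. Book value $4,149.
Accumulated through year 7 = $49,635 − $4,149 = $45,486.

$45,486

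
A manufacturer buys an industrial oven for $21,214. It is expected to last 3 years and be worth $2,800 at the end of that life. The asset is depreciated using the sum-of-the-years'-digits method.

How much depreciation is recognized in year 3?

$3,069

Depreciable base = $21,214 − $2,800 = $18,414.
Sum of the years' digits = 3+2+1 = 6.
Year 1: $18,414 × 3/6 = $9,207. Book value $12,007.
Year 2: $18,414 × 2/6 = $6,138. Book value $5,869.
Year 3: $18,414 × 1/6 = $3,069. Book value $2,800.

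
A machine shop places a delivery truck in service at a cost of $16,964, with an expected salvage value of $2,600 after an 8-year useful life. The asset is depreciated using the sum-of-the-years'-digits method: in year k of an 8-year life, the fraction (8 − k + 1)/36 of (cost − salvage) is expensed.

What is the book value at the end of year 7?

$2,999

Depreciable base = $16,964 − $2,600 = $14,364.
Sum of the years' digits = 8+7+6+5+4+3+2+1 = 36.
Year 1: $14,364 × 8/36 = $3,192. Book value $13,772.
Year 2: $14,364 × 7/36 = $2,793. Book value $10,979.
Year 3: $14,364 × 6/36 = $2,394. Book value $8,585.
Year 4: $14,364 × 5/36 = $1,995. Book value $6,590.
Year 5: $14,364 × 4/36 = $1,596. Book value $4,994.
Year 6: $14,364 × 3/36 = $1,197. Book value $3,797.
Year 7: $14,364 × 2/36 = $798. Book value $2,999.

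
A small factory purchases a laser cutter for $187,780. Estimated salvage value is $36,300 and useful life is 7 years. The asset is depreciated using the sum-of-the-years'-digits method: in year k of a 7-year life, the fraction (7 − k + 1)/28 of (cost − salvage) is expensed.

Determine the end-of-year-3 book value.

Depreciable base = $187,780 − $36,300 = $151,480.
Sum of the years' digits = 7+6+5+4+3+2+1 = 28.
Year 1: $151,480 × 7/28 = $37,870. Book value $149,910.
Year 2: $151,480 × 6/28 = $32,460. Book value $117,450.
Year 3: $151,480 × 5/28 = $27,050. Book value $90,400.

$90,400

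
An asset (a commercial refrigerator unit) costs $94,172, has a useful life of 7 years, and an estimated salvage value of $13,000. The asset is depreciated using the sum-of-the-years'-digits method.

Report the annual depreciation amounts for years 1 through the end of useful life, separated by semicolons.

$20,293; $17,394; $14,495; $11,596; $8,697; $5,798; $2,899

Depreciable base = $94,172 − $13,000 = $81,172.
Sum of the years' digits = 7+6+5+4+3+2+1 = 28.
Year 1: $81,172 × 7/28 = $20,293. Book value $73,879.
Year 2: $81,172 × 6/28 = $17,394. Book value $56,485.
Year 3: $81,172 × 5/28 = $14,495. Book value $41,990.
Year 4: $81,172 × 4/28 = $11,596. Book value $30,394.
Year 5: $81,172 × 3/28 = $8,697. Book value $21,697.
Year 6: $81,172 × 2/28 = $5,798. Book value $15,899.
Year 7: $81,172 × 1/28 = $2,899. Book value $13,000.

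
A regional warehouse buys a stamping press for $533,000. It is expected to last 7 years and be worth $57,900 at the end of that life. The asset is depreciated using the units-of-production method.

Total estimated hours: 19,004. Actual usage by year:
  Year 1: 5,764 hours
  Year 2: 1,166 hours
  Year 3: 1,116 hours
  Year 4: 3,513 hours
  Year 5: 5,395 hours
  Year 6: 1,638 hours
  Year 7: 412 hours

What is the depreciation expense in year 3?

$27,900

Depreciable base = $533,000 − $57,900 = $475,100.
Rate = $475,100 / 19,004 hours = $25 per hour.
Year 1: 5,764 × $25 = $144,100. Book value $388,900.
Year 2: 1,166 × $25 = $29,150. Book value $359,750.
Year 3: 1,116 × $25 = $27,900. Book value $331,850.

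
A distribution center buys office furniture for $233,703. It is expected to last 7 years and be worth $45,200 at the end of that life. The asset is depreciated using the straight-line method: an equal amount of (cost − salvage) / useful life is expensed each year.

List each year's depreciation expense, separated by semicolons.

$26,929; $26,929; $26,929; $26,929; $26,929; $26,929; $26,929

Depreciable base = $233,703 − $45,200 = $188,503.
Annual expense = $188,503 / 7 = $26,929.
End of year 1: book value $206,774.
End of year 2: book value $179,845.
End of year 3: book value $152,916.
End of year 4: book value $125,987.
End of year 5: book value $99,058.
End of year 6: book value $72,129.
End of year 7: book value $45,200.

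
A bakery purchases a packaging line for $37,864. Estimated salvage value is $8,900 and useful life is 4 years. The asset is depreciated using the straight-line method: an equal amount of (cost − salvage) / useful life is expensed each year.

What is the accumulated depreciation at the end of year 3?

$21,723

Depreciable base = $37,864 − $8,900 = $28,964.
Annual expense = $28,964 / 4 = $7,241.
End of year 1: book value $30,623.
End of year 2: book value $23,382.
End of year 3: book value $16,141.
Accumulated through year 3 = $37,864 − $16,141 = $21,723.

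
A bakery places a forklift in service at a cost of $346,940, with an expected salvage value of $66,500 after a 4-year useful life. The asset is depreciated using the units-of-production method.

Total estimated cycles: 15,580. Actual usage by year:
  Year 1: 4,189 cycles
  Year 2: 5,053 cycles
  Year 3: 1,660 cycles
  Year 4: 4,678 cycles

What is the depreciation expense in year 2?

$90,954

Depreciable base = $346,940 − $66,500 = $280,440.
Rate = $280,440 / 15,580 cycles = $18 per cycle.
Year 1: 4,189 × $18 = $75,402. Book value $271,538.
Year 2: 5,053 × $18 = $90,954. Book value $180,584.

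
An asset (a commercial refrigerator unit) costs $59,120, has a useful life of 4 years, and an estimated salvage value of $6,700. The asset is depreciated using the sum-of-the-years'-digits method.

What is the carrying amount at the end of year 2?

$22,426

Depreciable base = $59,120 − $6,700 = $52,420.
Sum of the years' digits = 4+3+2+1 = 10.
Year 1: $52,420 × 4/10 = $20,968. Book value $38,152.
Year 2: $52,420 × 3/10 = $15,726. Book value $22,426.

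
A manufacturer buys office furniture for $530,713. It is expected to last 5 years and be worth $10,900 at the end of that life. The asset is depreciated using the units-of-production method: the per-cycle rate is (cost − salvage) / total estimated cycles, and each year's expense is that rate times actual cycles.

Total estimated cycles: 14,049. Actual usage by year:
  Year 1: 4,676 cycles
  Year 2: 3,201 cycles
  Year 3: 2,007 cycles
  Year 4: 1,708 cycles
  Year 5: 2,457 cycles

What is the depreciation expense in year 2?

$118,437

Depreciable base = $530,713 − $10,900 = $519,813.
Rate = $519,813 / 14,049 cycles = $37 per cycle.
Year 1: 4,676 × $37 = $173,012. Book value $357,701.
Year 2: 3,201 × $37 = $118,437. Book value $239,264.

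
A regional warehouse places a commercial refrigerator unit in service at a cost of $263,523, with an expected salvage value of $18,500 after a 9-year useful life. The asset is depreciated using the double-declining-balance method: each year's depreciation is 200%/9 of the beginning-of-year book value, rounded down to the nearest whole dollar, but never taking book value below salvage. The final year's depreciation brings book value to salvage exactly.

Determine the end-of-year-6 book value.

$58,340

Depreciable base = $263,523 − $18,500 = $245,023.
Year 1: ⌊$263,523 × 200%/9⌋ = $58,560. Book value $204,963.
Year 2: ⌊$204,963 × 200%/9⌋ = $45,547. Book value $159,416.
Year 3: ⌊$159,416 × 200%/9⌋ = $35,425. Book value $123,991.
Year 4: ⌊$123,991 × 200%/9⌋ = $27,553. Book value $96,438.
Year 5: ⌊$96,438 × 200%/9⌋ = $21,430. Book value $75,008.
Year 6: ⌊$75,008 × 200%/9⌋ = $16,668. Book value $58,340.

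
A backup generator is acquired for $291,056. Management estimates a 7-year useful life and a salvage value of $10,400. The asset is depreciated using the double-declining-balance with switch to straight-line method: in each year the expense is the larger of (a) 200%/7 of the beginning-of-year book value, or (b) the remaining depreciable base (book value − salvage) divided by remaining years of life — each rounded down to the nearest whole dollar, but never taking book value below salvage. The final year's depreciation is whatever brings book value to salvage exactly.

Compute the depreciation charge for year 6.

$21,788

Depreciable base = $291,056 − $10,400 = $280,656.
Year 1: DB = ⌊$291,056 × 200%/7⌋ = $83,158; SL = ⌊$280,656/7⌋ = $40,093 → take DB $83,158. Book value $207,898.
Year 2: DB = ⌊$207,898 × 200%/7⌋ = $59,399; SL = ⌊$197,498/6⌋ = $32,916 → take DB $59,399. Book value $148,499.
Year 3: DB = ⌊$148,499 × 200%/7⌋ = $42,428; SL = ⌊$138,099/5⌋ = $27,619 → take DB $42,428. Book value $106,071.
Year 4: DB = ⌊$106,071 × 200%/7⌋ = $30,306; SL = ⌊$95,671/4⌋ = $23,917 → take DB $30,306. Book value $75,765.
Year 5: DB = ⌊$75,765 × 200%/7⌋ = $21,647; SL = ⌊$65,365/3⌋ = $21,788 → take SL $21,788. Book value $53,977.
Year 6: DB = ⌊$53,977 × 200%/7⌋ = $15,422; SL = ⌊$43,577/2⌋ = $21,788 → take SL $21,788. Book value $32,189.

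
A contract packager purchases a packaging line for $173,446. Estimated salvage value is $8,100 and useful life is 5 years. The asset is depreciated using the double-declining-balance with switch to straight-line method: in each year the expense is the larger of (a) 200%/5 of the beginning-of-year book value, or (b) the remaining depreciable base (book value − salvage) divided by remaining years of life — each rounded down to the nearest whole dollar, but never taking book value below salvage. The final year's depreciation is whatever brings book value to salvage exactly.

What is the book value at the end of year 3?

Depreciable base = $173,446 − $8,100 = $165,346.
Year 1: DB = ⌊$173,446 × 200%/5⌋ = $69,378; SL = ⌊$165,346/5⌋ = $33,069 → take DB $69,378. Book value $104,068.
Year 2: DB = ⌊$104,068 × 200%/5⌋ = $41,627; SL = ⌊$95,968/4⌋ = $23,992 → take DB $41,627. Book value $62,441.
Year 3: DB = ⌊$62,441 × 200%/5⌋ = $24,976; SL = ⌊$54,341/3⌋ = $18,113 → take DB $24,976. Book value $37,465.

$37,465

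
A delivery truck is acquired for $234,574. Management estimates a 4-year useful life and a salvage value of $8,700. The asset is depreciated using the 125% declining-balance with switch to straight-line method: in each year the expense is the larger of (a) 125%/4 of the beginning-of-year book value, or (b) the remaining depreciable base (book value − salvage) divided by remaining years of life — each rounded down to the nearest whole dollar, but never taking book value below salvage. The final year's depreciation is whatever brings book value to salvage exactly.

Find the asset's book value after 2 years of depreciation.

Depreciable base = $234,574 − $8,700 = $225,874.
Year 1: DB = ⌊$234,574 × 125%/4⌋ = $73,304; SL = ⌊$225,874/4⌋ = $56,468 → take DB $73,304. Book value $161,270.
Year 2: DB = ⌊$161,270 × 125%/4⌋ = $50,396; SL = ⌊$152,570/3⌋ = $50,856 → take SL $50,856. Book value $110,414.

$110,414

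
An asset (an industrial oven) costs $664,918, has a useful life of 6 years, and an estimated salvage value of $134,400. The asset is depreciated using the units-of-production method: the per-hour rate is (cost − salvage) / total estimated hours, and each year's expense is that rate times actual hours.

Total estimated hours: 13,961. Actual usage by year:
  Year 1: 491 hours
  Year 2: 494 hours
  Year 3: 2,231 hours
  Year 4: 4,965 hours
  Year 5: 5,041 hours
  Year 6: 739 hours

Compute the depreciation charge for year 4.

$188,670

Depreciable base = $664,918 − $134,400 = $530,518.
Rate = $530,518 / 13,961 hours = $38 per hour.
Year 1: 491 × $38 = $18,658. Book value $646,260.
Year 2: 494 × $38 = $18,772. Book value $627,488.
Year 3: 2,231 × $38 = $84,778. Book value $542,710.
Year 4: 4,965 × $38 = $188,670. Book value $354,040.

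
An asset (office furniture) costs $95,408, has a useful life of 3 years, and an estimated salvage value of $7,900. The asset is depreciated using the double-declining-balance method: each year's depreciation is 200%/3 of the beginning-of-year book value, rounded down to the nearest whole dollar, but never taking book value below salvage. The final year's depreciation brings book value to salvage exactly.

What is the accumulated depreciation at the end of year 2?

$84,807

Depreciable base = $95,408 − $7,900 = $87,508.
Year 1: ⌊$95,408 × 200%/3⌋ = $63,605. Book value $31,803.
Year 2: ⌊$31,803 × 200%/3⌋ = $21,202. Book value $10,601.
Accumulated through year 2 = $95,408 − $10,601 = $84,807.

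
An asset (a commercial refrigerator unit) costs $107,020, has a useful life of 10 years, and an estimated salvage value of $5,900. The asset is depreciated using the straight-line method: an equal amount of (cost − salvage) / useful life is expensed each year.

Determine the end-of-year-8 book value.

Depreciable base = $107,020 − $5,900 = $101,120.
Annual expense = $101,120 / 10 = $10,112.
End of year 1: book value $96,908.
End of year 2: book value $86,796.
End of year 3: book value $76,684.
End of year 4: book value $66,572.
End of year 5: book value $56,460.
End of year 6: book value $46,348.
End of year 7: book value $36,236.
End of year 8: book value $26,124.

$26,124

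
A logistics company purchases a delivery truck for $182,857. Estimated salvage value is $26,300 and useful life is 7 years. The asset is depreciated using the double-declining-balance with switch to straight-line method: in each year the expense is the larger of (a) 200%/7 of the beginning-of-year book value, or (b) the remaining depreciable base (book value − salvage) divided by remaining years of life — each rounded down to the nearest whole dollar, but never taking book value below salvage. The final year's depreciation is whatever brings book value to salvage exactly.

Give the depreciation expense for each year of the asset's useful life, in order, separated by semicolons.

Depreciable base = $182,857 − $26,300 = $156,557.
Year 1: DB = ⌊$182,857 × 200%/7⌋ = $52,244; SL = ⌊$156,557/7⌋ = $22,365 → take DB $52,244. Book value $130,613.
Year 2: DB = ⌊$130,613 × 200%/7⌋ = $37,318; SL = ⌊$104,313/6⌋ = $17,385 → take DB $37,318. Book value $93,295.
Year 3: DB = ⌊$93,295 × 200%/7⌋ = $26,655; SL = ⌊$66,995/5⌋ = $13,399 → take DB $26,655. Book value $66,640.
Year 4: DB = ⌊$66,640 × 200%/7⌋ = $19,040; SL = ⌊$40,340/4⌋ = $10,085 → take DB $19,040. Book value $47,600.
Year 5: DB = ⌊$47,600 × 200%/7⌋ = $13,600; SL = ⌊$21,300/3⌋ = $7,100 → take DB $13,600. Book value $34,000.
Year 6: DB = ⌊$34,000 × 200%/7⌋ = $9,714; SL = ⌊$7,700/2⌋ = $3,850 → take DB $9,714, capped at $7,700. Book value $26,300.
Year 7 (final): $26,300 − $26,300 = $0. Book value $26,300.

$52,244; $37,318; $26,655; $19,040; $13,600; $7,700; $0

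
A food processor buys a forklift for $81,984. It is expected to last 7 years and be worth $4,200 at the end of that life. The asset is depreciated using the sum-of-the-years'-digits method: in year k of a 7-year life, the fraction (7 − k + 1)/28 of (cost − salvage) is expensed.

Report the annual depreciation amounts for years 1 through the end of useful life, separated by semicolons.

Depreciable base = $81,984 − $4,200 = $77,784.
Sum of the years' digits = 7+6+5+4+3+2+1 = 28.
Year 1: $77,784 × 7/28 = $19,446. Book value $62,538.
Year 2: $77,784 × 6/28 = $16,668. Book value $45,870.
Year 3: $77,784 × 5/28 = $13,890. Book value $31,980.
Year 4: $77,784 × 4/28 = $11,112. Book value $20,868.
Year 5: $77,784 × 3/28 = $8,334. Book value $12,534.
Year 6: $77,784 × 2/28 = $5,556. Book value $6,978.
Year 7: $77,784 × 1/28 = $2,778. Book value $4,200.

$19,446; $16,668; $13,890; $11,112; $8,334; $5,556; $2,778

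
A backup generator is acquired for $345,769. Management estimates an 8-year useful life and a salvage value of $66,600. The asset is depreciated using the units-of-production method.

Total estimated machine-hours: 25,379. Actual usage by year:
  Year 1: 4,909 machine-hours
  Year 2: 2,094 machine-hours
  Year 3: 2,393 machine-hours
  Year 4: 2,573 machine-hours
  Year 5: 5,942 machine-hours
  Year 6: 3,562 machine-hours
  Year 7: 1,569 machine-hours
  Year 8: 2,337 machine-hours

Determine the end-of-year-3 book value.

Depreciable base = $345,769 − $66,600 = $279,169.
Rate = $279,169 / 25,379 machine-hours = $11 per machine-hour.
Year 1: 4,909 × $11 = $53,999. Book value $291,770.
Year 2: 2,094 × $11 = $23,034. Book value $268,736.
Year 3: 2,393 × $11 = $26,323. Book value $242,413.

$242,413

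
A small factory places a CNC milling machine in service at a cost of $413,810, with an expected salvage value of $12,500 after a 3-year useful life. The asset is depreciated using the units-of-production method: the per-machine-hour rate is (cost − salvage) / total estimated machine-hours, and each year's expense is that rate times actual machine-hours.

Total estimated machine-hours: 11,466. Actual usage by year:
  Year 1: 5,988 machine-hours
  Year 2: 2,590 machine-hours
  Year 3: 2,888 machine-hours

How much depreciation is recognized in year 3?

$101,080

Depreciable base = $413,810 − $12,500 = $401,310.
Rate = $401,310 / 11,466 machine-hours = $35 per machine-hour.
Year 1: 5,988 × $35 = $209,580. Book value $204,230.
Year 2: 2,590 × $35 = $90,650. Book value $113,580.
Year 3: 2,888 × $35 = $101,080. Book value $12,500.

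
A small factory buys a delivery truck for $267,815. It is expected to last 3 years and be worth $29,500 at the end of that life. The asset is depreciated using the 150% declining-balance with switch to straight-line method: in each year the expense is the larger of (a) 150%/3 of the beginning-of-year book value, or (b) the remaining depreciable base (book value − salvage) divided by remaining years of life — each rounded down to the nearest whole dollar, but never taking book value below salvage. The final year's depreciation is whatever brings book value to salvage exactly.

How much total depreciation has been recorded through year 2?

Depreciable base = $267,815 − $29,500 = $238,315.
Year 1: DB = ⌊$267,815 × 150%/3⌋ = $133,907; SL = ⌊$238,315/3⌋ = $79,438 → take DB $133,907. Book value $133,908.
Year 2: DB = ⌊$133,908 × 150%/3⌋ = $66,954; SL = ⌊$104,408/2⌋ = $52,204 → take DB $66,954. Book value $66,954.
Accumulated through year 2 = $267,815 − $66,954 = $200,861.

$200,861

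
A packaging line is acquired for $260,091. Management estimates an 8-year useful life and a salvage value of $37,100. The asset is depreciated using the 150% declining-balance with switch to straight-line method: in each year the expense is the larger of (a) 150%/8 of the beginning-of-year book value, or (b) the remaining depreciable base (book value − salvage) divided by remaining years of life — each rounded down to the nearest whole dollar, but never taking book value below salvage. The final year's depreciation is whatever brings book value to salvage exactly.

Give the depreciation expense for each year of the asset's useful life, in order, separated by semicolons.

$48,767; $39,623; $32,193; $26,157; $21,253; $18,332; $18,333; $18,333

Depreciable base = $260,091 − $37,100 = $222,991.
Year 1: DB = ⌊$260,091 × 150%/8⌋ = $48,767; SL = ⌊$222,991/8⌋ = $27,873 → take DB $48,767. Book value $211,324.
Year 2: DB = ⌊$211,324 × 150%/8⌋ = $39,623; SL = ⌊$174,224/7⌋ = $24,889 → take DB $39,623. Book value $171,701.
Year 3: DB = ⌊$171,701 × 150%/8⌋ = $32,193; SL = ⌊$134,601/6⌋ = $22,433 → take DB $32,193. Book value $139,508.
Year 4: DB = ⌊$139,508 × 150%/8⌋ = $26,157; SL = ⌊$102,408/5⌋ = $20,481 → take DB $26,157. Book value $113,351.
Year 5: DB = ⌊$113,351 × 150%/8⌋ = $21,253; SL = ⌊$76,251/4⌋ = $19,062 → take DB $21,253. Book value $92,098.
Year 6: DB = ⌊$92,098 × 150%/8⌋ = $17,268; SL = ⌊$54,998/3⌋ = $18,332 → take SL $18,332. Book value $73,766.
Year 7: DB = ⌊$73,766 × 150%/8⌋ = $13,831; SL = ⌊$36,666/2⌋ = $18,333 → take SL $18,333. Book value $55,433.
Year 8 (final): $55,433 − $37,100 = $18,333. Book value $37,100.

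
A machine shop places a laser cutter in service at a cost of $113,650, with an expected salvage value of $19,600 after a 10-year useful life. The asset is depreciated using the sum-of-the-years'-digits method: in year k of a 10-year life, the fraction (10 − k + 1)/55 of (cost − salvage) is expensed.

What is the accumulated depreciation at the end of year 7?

$83,790

Depreciable base = $113,650 − $19,600 = $94,050.
Sum of the years' digits = 10+9+8+7+6+5+4+3+2+1 = 55.
Year 1: $94,050 × 10/55 = $17,100. Book value $96,550.
Year 2: $94,050 × 9/55 = $15,390. Book value $81,160.
Year 3: $94,050 × 8/55 = $13,680. Book value $67,480.
Year 4: $94,050 × 7/55 = $11,970. Book value $55,510.
Year 5: $94,050 × 6/55 = $10,260. Book value $45,250.
Year 6: $94,050 × 5/55 = $8,550. Book value $36,700.
Year 7: $94,050 × 4/55 = $6,840. Book value $29,860.
Accumulated through year 7 = $113,650 − $29,860 = $83,790.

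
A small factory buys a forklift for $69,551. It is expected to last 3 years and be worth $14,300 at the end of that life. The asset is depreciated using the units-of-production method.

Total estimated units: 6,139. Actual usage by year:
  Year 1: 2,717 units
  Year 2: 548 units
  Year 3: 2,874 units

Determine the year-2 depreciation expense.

$4,932

Depreciable base = $69,551 − $14,300 = $55,251.
Rate = $55,251 / 6,139 units = $9 per unit.
Year 1: 2,717 × $9 = $24,453. Book value $45,098.
Year 2: 548 × $9 = $4,932. Book value $40,166.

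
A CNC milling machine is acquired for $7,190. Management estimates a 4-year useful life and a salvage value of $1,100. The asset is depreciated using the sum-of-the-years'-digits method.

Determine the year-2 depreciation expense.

Depreciable base = $7,190 − $1,100 = $6,090.
Sum of the years' digits = 4+3+2+1 = 10.
Year 1: $6,090 × 4/10 = $2,436. Book value $4,754.
Year 2: $6,090 × 3/10 = $1,827. Book value $2,927.

$1,827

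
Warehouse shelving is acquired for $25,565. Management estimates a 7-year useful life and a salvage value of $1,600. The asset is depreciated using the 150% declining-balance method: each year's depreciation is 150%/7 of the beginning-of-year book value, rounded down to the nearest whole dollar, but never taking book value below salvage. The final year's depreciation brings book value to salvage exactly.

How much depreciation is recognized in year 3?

Depreciable base = $25,565 − $1,600 = $23,965.
Year 1: ⌊$25,565 × 150%/7⌋ = $5,478. Book value $20,087.
Year 2: ⌊$20,087 × 150%/7⌋ = $4,304. Book value $15,783.
Year 3: ⌊$15,783 × 150%/7⌋ = $3,382. Book value $12,401.

$3,382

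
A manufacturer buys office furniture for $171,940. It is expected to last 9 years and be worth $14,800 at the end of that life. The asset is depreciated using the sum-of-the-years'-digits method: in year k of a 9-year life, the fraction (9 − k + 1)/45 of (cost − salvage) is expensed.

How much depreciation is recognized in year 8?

Depreciable base = $171,940 − $14,800 = $157,140.
Sum of the years' digits = 9+8+7+6+5+4+3+2+1 = 45.
Year 1: $157,140 × 9/45 = $31,428. Book value $140,512.
Year 2: $157,140 × 8/45 = $27,936. Book value $112,576.
Year 3: $157,140 × 7/45 = $24,444. Book value $88,132.
Year 4: $157,140 × 6/45 = $20,952. Book value $67,180.
Year 5: $157,140 × 5/45 = $17,460. Book value $49,720.
Year 6: $157,140 × 4/45 = $13,968. Book value $35,752.
Year 7: $157,140 × 3/45 = $10,476. Book value $25,276.
Year 8: $157,140 × 2/45 = $6,984. Book value $18,292.

$6,984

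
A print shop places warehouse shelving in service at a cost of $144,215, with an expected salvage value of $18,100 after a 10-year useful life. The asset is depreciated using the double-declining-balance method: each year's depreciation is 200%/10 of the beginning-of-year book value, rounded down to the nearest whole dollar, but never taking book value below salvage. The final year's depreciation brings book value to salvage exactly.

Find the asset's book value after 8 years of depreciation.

$24,197

Depreciable base = $144,215 − $18,100 = $126,115.
Year 1: ⌊$144,215 × 200%/10⌋ = $28,843. Book value $115,372.
Year 2: ⌊$115,372 × 200%/10⌋ = $23,074. Book value $92,298.
Year 3: ⌊$92,298 × 200%/10⌋ = $18,459. Book value $73,839.
Year 4: ⌊$73,839 × 200%/10⌋ = $14,767. Book value $59,072.
Year 5: ⌊$59,072 × 200%/10⌋ = $11,814. Book value $47,258.
Year 6: ⌊$47,258 × 200%/10⌋ = $9,451. Book value $37,807.
Year 7: ⌊$37,807 × 200%/10⌋ = $7,561. Book value $30,246.
Year 8: ⌊$30,246 × 200%/10⌋ = $6,049. Book value $24,197.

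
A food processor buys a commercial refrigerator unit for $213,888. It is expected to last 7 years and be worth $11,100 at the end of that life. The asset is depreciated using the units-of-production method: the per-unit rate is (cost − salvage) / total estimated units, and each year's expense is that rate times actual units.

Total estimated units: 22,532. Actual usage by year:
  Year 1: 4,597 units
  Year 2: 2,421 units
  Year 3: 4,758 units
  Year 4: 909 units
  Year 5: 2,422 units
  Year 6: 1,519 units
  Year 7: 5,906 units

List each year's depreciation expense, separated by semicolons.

Depreciable base = $213,888 − $11,100 = $202,788.
Rate = $202,788 / 22,532 units = $9 per unit.
Year 1: 4,597 × $9 = $41,373. Book value $172,515.
Year 2: 2,421 × $9 = $21,789. Book value $150,726.
Year 3: 4,758 × $9 = $42,822. Book value $107,904.
Year 4: 909 × $9 = $8,181. Book value $99,723.
Year 5: 2,422 × $9 = $21,798. Book value $77,925.
Year 6: 1,519 × $9 = $13,671. Book value $64,254.
Year 7: 5,906 × $9 = $53,154. Book value $11,100.

$41,373; $21,789; $42,822; $8,181; $21,798; $13,671; $53,154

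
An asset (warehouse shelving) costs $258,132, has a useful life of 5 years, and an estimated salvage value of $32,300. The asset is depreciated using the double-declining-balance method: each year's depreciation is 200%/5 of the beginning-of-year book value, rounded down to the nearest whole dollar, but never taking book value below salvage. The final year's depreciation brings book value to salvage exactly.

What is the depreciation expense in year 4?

Depreciable base = $258,132 − $32,300 = $225,832.
Year 1: ⌊$258,132 × 200%/5⌋ = $103,252. Book value $154,880.
Year 2: ⌊$154,880 × 200%/5⌋ = $61,952. Book value $92,928.
Year 3: ⌊$92,928 × 200%/5⌋ = $37,171. Book value $55,757.
Year 4: ⌊$55,757 × 200%/5⌋ = $22,302. Book value $33,455.

$22,302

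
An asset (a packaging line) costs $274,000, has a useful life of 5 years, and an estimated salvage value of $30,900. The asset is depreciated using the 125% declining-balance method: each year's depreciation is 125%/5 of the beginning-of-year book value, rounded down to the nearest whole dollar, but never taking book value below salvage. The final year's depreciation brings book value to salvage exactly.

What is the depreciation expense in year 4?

$28,898

Depreciable base = $274,000 − $30,900 = $243,100.
Year 1: ⌊$274,000 × 125%/5⌋ = $68,500. Book value $205,500.
Year 2: ⌊$205,500 × 125%/5⌋ = $51,375. Book value $154,125.
Year 3: ⌊$154,125 × 125%/5⌋ = $38,531. Book value $115,594.
Year 4: ⌊$115,594 × 125%/5⌋ = $28,898. Book value $86,696.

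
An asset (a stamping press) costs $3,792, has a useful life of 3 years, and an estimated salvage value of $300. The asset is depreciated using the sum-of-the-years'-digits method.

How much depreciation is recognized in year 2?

Depreciable base = $3,792 − $300 = $3,492.
Sum of the years' digits = 3+2+1 = 6.
Year 1: $3,492 × 3/6 = $1,746. Book value $2,046.
Year 2: $3,492 × 2/6 = $1,164. Book value $882.

$1,164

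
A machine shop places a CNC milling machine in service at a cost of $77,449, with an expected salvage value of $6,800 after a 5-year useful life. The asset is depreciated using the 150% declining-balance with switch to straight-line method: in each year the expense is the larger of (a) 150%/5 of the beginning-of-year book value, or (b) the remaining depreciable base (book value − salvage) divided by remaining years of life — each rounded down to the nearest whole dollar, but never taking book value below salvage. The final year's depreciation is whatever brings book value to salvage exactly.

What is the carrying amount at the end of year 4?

Depreciable base = $77,449 − $6,800 = $70,649.
Year 1: DB = ⌊$77,449 × 150%/5⌋ = $23,234; SL = ⌊$70,649/5⌋ = $14,129 → take DB $23,234. Book value $54,215.
Year 2: DB = ⌊$54,215 × 150%/5⌋ = $16,264; SL = ⌊$47,415/4⌋ = $11,853 → take DB $16,264. Book value $37,951.
Year 3: DB = ⌊$37,951 × 150%/5⌋ = $11,385; SL = ⌊$31,151/3⌋ = $10,383 → take DB $11,385. Book value $26,566.
Year 4: DB = ⌊$26,566 × 150%/5⌋ = $7,969; SL = ⌊$19,766/2⌋ = $9,883 → take SL $9,883. Book value $16,683.

$16,683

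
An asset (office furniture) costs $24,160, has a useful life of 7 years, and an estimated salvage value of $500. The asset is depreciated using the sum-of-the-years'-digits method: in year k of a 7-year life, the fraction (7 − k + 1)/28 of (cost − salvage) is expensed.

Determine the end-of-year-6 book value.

$1,345

Depreciable base = $24,160 − $500 = $23,660.
Sum of the years' digits = 7+6+5+4+3+2+1 = 28.
Year 1: $23,660 × 7/28 = $5,915. Book value $18,245.
Year 2: $23,660 × 6/28 = $5,070. Book value $13,175.
Year 3: $23,660 × 5/28 = $4,225. Book value $8,950.
Year 4: $23,660 × 4/28 = $3,380. Book value $5,570.
Year 5: $23,660 × 3/28 = $2,535. Book value $3,035.
Year 6: $23,660 × 2/28 = $1,690. Book value $1,345.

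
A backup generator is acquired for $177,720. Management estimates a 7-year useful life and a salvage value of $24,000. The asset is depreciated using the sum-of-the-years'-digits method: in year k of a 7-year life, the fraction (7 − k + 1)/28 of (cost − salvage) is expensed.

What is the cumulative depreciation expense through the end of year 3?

$98,820

Depreciable base = $177,720 − $24,000 = $153,720.
Sum of the years' digits = 7+6+5+4+3+2+1 = 28.
Year 1: $153,720 × 7/28 = $38,430. Book value $139,290.
Year 2: $153,720 × 6/28 = $32,940. Book value $106,350.
Year 3: $153,720 × 5/28 = $27,450. Book value $78,900.
Accumulated through year 3 = $177,720 − $78,900 = $98,820.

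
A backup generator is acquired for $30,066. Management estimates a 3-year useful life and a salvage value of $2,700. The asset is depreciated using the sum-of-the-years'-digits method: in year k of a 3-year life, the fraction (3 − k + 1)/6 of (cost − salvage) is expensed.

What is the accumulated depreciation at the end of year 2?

Depreciable base = $30,066 − $2,700 = $27,366.
Sum of the years' digits = 3+2+1 = 6.
Year 1: $27,366 × 3/6 = $13,683. Book value $16,383.
Year 2: $27,366 × 2/6 = $9,122. Book value $7,261.
Accumulated through year 2 = $30,066 − $7,261 = $22,805.

$22,805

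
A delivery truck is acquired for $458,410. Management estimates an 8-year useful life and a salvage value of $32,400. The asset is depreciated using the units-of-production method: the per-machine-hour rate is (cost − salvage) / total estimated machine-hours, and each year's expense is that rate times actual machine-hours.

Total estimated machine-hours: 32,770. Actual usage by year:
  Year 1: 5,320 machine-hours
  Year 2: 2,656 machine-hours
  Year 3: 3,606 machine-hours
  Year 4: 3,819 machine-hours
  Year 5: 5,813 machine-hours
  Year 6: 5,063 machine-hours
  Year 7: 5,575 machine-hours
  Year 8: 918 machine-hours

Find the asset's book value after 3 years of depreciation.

Depreciable base = $458,410 − $32,400 = $426,010.
Rate = $426,010 / 32,770 machine-hours = $13 per machine-hour.
Year 1: 5,320 × $13 = $69,160. Book value $389,250.
Year 2: 2,656 × $13 = $34,528. Book value $354,722.
Year 3: 3,606 × $13 = $46,878. Book value $307,844.

$307,844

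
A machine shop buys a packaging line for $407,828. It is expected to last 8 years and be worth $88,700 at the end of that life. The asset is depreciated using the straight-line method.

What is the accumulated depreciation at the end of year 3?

Depreciable base = $407,828 − $88,700 = $319,128.
Annual expense = $319,128 / 8 = $39,891.
End of year 1: book value $367,937.
End of year 2: book value $328,046.
End of year 3: book value $288,155.
Accumulated through year 3 = $407,828 − $288,155 = $119,673.

$119,673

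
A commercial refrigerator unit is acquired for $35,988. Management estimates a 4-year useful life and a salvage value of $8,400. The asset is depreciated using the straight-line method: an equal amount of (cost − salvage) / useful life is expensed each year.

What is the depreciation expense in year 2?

$6,897

Depreciable base = $35,988 − $8,400 = $27,588.
Annual expense = $27,588 / 4 = $6,897.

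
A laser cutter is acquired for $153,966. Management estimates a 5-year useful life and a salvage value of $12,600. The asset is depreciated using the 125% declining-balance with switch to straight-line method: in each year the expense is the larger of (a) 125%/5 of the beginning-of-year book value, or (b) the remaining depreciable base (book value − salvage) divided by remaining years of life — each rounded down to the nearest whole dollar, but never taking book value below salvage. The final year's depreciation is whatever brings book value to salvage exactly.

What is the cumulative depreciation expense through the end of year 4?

Depreciable base = $153,966 − $12,600 = $141,366.
Year 1: DB = ⌊$153,966 × 125%/5⌋ = $38,491; SL = ⌊$141,366/5⌋ = $28,273 → take DB $38,491. Book value $115,475.
Year 2: DB = ⌊$115,475 × 125%/5⌋ = $28,868; SL = ⌊$102,875/4⌋ = $25,718 → take DB $28,868. Book value $86,607.
Year 3: DB = ⌊$86,607 × 125%/5⌋ = $21,651; SL = ⌊$74,007/3⌋ = $24,669 → take SL $24,669. Book value $61,938.
Year 4: DB = ⌊$61,938 × 125%/5⌋ = $15,484; SL = ⌊$49,338/2⌋ = $24,669 → take SL $24,669. Book value $37,269.
Accumulated through year 4 = $153,966 − $37,269 = $116,697.

$116,697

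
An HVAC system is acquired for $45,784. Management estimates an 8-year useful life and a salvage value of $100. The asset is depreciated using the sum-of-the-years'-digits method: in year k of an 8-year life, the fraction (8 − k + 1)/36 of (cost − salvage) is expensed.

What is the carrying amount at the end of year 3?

Depreciable base = $45,784 − $100 = $45,684.
Sum of the years' digits = 8+7+6+5+4+3+2+1 = 36.
Year 1: $45,684 × 8/36 = $10,152. Book value $35,632.
Year 2: $45,684 × 7/36 = $8,883. Book value $26,749.
Year 3: $45,684 × 6/36 = $7,614. Book value $19,135.

$19,135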